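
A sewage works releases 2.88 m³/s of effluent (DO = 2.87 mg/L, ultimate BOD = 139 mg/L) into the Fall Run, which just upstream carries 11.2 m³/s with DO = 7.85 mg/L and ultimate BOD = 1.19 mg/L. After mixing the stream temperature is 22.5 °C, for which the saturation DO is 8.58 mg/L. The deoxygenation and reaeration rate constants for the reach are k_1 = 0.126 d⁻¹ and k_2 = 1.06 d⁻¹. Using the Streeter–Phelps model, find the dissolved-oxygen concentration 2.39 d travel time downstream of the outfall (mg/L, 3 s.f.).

Mixed DO = (11.2×7.85 + 2.88×2.87)/(11.2+2.88) = 96.19/14.08 = 6.831 mg/L.
Mixed L₀ = (11.2×1.19 + 2.88×139)/(14.08) = 413.6/14.08 = 29.38 mg/L.
Initial deficit D₀ = C_s − DO₀ = 8.58 − 6.831 = 1.749 mg/L.
D(2.39) = [0.126×29.38/(1.06−0.126)](e^(−0.126×2.39) − e^(−1.06×2.39)) + 1.749 e^(−1.06×2.39)
= 3.963 × (0.7400 − 0.07939) + 1.749 × 0.07939 = 2.757 mg/L.
DO = 8.58 − 2.757 = 5.823 mg/L.

DO ≈ 5.82 mg/L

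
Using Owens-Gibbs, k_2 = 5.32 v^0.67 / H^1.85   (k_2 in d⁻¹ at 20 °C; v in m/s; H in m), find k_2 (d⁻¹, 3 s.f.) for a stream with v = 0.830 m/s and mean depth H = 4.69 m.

k_2 ≈ 0.269 d⁻¹

k_2 = 5.32 × 0.830^0.67 / 4.69^1.85 = 5.32 × 0.8826 / 17.44 = 0.2692 d⁻¹.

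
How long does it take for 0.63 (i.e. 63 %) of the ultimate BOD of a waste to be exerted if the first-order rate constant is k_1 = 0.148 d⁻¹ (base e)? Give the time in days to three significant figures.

y/L₀ = 1 − e^(−k_1 t) = 0.63 ⇒ e^(−k_1 t) = 0.370
t = −ln(0.370) / 0.148 = 0.9943 / 0.148 = 6.718 d.

t ≈ 6.72 d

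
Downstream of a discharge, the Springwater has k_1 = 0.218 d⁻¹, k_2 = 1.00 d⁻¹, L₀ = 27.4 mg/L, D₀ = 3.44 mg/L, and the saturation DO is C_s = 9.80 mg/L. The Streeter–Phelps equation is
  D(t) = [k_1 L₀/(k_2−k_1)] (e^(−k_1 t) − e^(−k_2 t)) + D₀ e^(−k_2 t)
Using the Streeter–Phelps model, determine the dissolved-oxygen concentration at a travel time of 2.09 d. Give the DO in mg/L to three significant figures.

DO ≈ 5.48 mg/L

k_1 L₀/(k_2−k_1) = 0.218×27.4/(1.00−0.218) = 5.973/0.7820 = 7.638 mg/L.
e^(−k_1 t) = e^(−0.218×2.090) = 0.6341; e^(−k_2 t) = e^(−1.00×2.090) = 0.1237.
D = 7.638 × (0.6341 − 0.1237) + 3.44 × 0.1237 = 3.898 + 0.4255 = 4.324 mg/L.
DO = C_s − D = 9.80 − 4.324 = 5.476 mg/L.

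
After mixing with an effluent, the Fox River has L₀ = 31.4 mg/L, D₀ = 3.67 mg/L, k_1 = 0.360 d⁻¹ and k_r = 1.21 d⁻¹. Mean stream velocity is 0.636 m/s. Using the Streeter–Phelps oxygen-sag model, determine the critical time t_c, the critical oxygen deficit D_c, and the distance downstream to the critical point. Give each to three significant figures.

With k_r/k_1 = 3.361 and 1 − D₀(k_r−k_1)/(k_1 L₀) = 0.7240,
t_c = ln(3.361 × 0.7240) / (1.21 − 0.360) = ln(2.434) / 0.8500 = 0.8894/0.8500 = 1.046 d.
L(t_c) = L₀ e^(−k_1 t_c) = 31.4 × 0.6861 = 21.54 mg/L, and at the critical point k_r D_c = k_1 L, so D_c = (0.360/1.21) × 21.54 = 6.410 mg/L.
x_c = v t_c = 0.636 m/s × 1.046 d × 86400 s/d = 57490 m ≈ 57.5 km.

t_c ≈ 1.05 d; D_c ≈ 6.41 mg/L; x_c ≈ 57.5 km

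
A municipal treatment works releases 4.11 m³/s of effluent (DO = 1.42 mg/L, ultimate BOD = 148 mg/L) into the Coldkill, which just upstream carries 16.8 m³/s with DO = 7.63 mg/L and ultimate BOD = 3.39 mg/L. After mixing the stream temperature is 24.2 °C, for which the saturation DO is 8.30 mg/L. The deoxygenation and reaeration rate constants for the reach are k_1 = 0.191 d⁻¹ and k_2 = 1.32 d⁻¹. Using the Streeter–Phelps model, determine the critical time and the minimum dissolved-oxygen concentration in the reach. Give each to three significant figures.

t_c ≈ 1.33 d; minimum DO ≈ 4.73 mg/L

Mixed DO = (16.8×7.63 + 4.11×1.42)/(16.8+4.11) = 134.0/20.91 = 6.409 mg/L.
Mixed L₀ = (16.8×3.39 + 4.11×148)/(20.91) = 665.2/20.91 = 31.81 mg/L.
Initial deficit D₀ = C_s − DO₀ = 8.30 − 6.409 = 1.891 mg/L.
t_c = (1/1.129) ln[(1.32/0.191)(1 − 1.891×1.129/(0.191×31.81))] = 0.8857 × ln(4.483) = 1.329 d.
D_c = (0.191/1.32) × 31.81 × e^(−0.191×1.329) = 0.1447 × 31.81 × 0.7758 = 3.571 mg/L.
Minimum DO = 8.30 − 3.571 = 4.729 mg/L.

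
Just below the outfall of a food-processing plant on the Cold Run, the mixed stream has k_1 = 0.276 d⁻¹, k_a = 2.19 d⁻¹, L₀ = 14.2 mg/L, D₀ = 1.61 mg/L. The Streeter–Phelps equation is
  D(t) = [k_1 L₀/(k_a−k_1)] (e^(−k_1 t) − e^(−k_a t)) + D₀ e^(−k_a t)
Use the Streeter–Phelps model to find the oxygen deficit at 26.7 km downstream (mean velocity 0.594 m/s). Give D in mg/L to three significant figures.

D ≈ 1.63 mg/L

Travel time t = x/v = 26.7 km / (0.594 m/s) = 26700 m / 0.594 m/s = 44950 s = 0.5202 d.
k_1 L₀/(k_a−k_1) = 0.276×14.2/(2.19−0.276) = 3.919/1.914 = 2.048 mg/L.
e^(−k_1 t) = e^(−0.276×0.5202) = 0.8662; e^(−k_a t) = e^(−2.19×0.5202) = 0.3200.
D = 2.048 × (0.8662 − 0.3200) + 1.61 × 0.3200 = 1.118 + 0.5152 = 1.634 mg/L.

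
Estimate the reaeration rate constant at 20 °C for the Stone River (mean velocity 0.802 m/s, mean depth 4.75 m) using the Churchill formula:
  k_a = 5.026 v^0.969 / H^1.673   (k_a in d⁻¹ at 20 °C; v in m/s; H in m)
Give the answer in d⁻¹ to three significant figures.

k_a ≈ 0.299 d⁻¹

k_a = 5.026 × 0.802^0.969 / 4.75^1.673 = 5.026 × 0.8075 / 13.56 = 0.2994 d⁻¹.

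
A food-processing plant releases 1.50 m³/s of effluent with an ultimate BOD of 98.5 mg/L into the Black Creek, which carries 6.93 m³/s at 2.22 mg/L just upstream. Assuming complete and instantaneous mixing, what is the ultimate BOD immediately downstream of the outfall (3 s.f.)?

Flow-weighted mixing: C = (Q_r C_r + Q_w C_w)/(Q_r + Q_w)
= (6.93×2.22 + 1.50×98.5)/(6.93 + 1.50) = 163.1/8.430 = 19.35 mg/L.

19.4 mg/L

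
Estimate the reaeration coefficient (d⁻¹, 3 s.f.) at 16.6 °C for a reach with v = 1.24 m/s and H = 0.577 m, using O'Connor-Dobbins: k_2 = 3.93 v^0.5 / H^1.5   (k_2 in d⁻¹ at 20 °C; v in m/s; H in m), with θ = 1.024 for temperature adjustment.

k_2 ≈ 9.21 d⁻¹

k_2(20) = 3.93 × 1.24^0.5 / 0.577^1.5 = 3.93 × 1.114 / 0.4383 = 9.985 d⁻¹.
k_2(16.6) = 9.985 × 1.024^(16.6−20) = 9.985 × 0.9225 = 9.211 d⁻¹.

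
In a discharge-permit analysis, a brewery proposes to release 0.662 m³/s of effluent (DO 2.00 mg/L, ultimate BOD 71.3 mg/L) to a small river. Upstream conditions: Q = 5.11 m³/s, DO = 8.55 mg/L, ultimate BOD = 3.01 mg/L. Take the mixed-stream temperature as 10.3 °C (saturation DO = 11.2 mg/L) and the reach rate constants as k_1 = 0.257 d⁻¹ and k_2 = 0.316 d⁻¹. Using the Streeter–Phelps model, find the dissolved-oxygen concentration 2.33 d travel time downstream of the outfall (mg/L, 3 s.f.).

Mixed DO = (5.11×8.55 + 0.662×2.00)/(5.11+0.662) = 45.01/5.772 = 7.799 mg/L.
Mixed L₀ = (5.11×3.01 + 0.662×71.3)/(5.772) = 62.58/5.772 = 10.84 mg/L.
Initial deficit D₀ = C_s − DO₀ = 11.2 − 7.799 = 3.401 mg/L.
D(2.33) = [0.257×10.84/(0.316−0.257)](e^(−0.257×2.33) − e^(−0.316×2.33)) + 3.401 e^(−0.316×2.33)
= 47.23 × (0.5495 − 0.4789) + 3.401 × 0.4789 = 4.962 mg/L.
DO = 11.2 − 4.962 = 6.238 mg/L.

DO ≈ 6.24 mg/L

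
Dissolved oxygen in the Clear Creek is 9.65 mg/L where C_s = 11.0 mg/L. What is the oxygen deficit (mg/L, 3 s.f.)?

D ≈ 1.35 mg/L

D = C_s − C = 11.0 − 9.65 = 1.35 mg/L.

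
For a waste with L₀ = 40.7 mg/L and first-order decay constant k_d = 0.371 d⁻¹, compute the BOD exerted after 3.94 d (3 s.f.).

y_t = L₀(1 − e^(−k_d t)) = 40.7 × (1 − e^(−0.371×3.94))
= 40.7 × (1 − 0.2318) = 40.7 × 0.7682 = 31.26 mg/L.

y ≈ 31.3 mg/L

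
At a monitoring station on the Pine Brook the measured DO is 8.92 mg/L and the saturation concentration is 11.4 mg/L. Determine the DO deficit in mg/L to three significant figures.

D = C_s − C = 11.4 − 8.92 = 2.48 mg/L.

D ≈ 2.48 mg/L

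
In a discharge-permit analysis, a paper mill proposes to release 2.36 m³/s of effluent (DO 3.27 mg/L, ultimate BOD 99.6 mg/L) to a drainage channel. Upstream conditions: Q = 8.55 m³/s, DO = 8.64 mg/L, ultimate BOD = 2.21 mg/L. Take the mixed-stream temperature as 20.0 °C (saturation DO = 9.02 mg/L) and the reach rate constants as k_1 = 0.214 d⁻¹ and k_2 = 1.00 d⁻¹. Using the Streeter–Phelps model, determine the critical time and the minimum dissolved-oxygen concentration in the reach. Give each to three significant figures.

Mixed DO = (8.55×8.64 + 2.36×3.27)/(8.55+2.36) = 81.59/10.91 = 7.478 mg/L.
Mixed L₀ = (8.55×2.21 + 2.36×99.6)/(10.91) = 254.0/10.91 = 23.28 mg/L.
Initial deficit D₀ = C_s − DO₀ = 9.02 − 7.478 = 1.542 mg/L.
t_c = (1/0.7860) ln[(1.00/0.214)(1 − 1.542×0.7860/(0.214×23.28))] = 1.272 × ln(3.536) = 1.607 d.
D_c = (0.214/1.00) × 23.28 × e^(−0.214×1.607) = 0.2140 × 23.28 × 0.7090 = 3.532 mg/L.
Minimum DO = 9.02 − 3.532 = 5.488 mg/L.

t_c ≈ 1.61 d; minimum DO ≈ 5.49 mg/L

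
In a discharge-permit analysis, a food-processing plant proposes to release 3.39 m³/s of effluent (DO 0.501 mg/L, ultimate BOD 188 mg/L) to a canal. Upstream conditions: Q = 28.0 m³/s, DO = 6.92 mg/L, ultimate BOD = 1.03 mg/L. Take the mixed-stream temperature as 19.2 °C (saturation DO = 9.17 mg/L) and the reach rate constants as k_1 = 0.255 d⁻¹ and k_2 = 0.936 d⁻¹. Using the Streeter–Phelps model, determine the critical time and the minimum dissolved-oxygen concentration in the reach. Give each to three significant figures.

Mixed DO = (28.0×6.92 + 3.39×0.501)/(28.0+3.39) = 195.5/31.39 = 6.227 mg/L.
Mixed L₀ = (28.0×1.03 + 3.39×188)/(31.39) = 666.2/31.39 = 21.22 mg/L.
Initial deficit D₀ = C_s − DO₀ = 9.17 − 6.227 = 2.943 mg/L.
t_c = (1/0.6810) ln[(0.936/0.255)(1 − 2.943×0.6810/(0.255×21.22))] = 1.468 × ln(2.311) = 1.230 d.
D_c = (0.255/0.936) × 21.22 × e^(−0.255×1.230) = 0.2724 × 21.22 × 0.7308 = 4.225 mg/L.
Minimum DO = 9.17 − 4.225 = 4.945 mg/L.

t_c ≈ 1.23 d; minimum DO ≈ 4.95 mg/L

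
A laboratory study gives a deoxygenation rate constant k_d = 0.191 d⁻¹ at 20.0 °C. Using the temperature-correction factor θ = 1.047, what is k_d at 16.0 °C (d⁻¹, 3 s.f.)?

k_d ≈ 0.159 d⁻¹

k_d(T₂) = k_d(T₁) · θ^(T₂−T₁) = 0.191 × 1.047^(16.0−20.0)
= 0.191 × 1.047^-4.00 = 0.191 × 0.8322 = 0.1589 d⁻¹.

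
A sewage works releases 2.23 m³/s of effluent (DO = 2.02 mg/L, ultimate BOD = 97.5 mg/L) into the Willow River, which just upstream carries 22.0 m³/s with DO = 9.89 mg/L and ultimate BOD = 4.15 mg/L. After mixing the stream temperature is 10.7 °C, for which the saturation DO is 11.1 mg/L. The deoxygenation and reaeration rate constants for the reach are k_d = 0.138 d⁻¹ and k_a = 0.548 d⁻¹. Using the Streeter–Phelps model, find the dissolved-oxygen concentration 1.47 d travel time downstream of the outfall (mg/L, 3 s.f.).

DO ≈ 8.65 mg/L

Mixed DO = (22.0×9.89 + 2.23×2.02)/(22.0+2.23) = 222.1/24.23 = 9.166 mg/L.
Mixed L₀ = (22.0×4.15 + 2.23×97.5)/(24.23) = 308.7/24.23 = 12.74 mg/L.
Initial deficit D₀ = C_s − DO₀ = 11.1 − 9.166 = 1.934 mg/L.
D(1.47) = [0.138×12.74/(0.548−0.138)](e^(−0.138×1.47) − e^(−0.548×1.47)) + 1.934 e^(−0.548×1.47)
= 4.289 × (0.8164 − 0.4468) + 1.934 × 0.4468 = 2.449 mg/L.
DO = 11.1 − 2.449 = 8.651 mg/L.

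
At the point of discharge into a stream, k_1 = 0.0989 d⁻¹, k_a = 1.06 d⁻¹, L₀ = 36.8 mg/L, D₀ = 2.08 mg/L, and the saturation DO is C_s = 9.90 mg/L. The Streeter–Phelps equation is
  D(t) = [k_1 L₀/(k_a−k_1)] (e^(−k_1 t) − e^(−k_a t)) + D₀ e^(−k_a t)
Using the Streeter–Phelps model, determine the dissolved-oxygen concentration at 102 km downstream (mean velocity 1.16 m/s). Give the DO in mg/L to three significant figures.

DO ≈ 7.06 mg/L

Travel time t = x/v = 102 km / (1.16 m/s) = 102000 m / 1.16 m/s = 87930 s = 1.018 d.
k_1 L₀/(k_a−k_1) = 0.0989×36.8/(1.06−0.0989) = 3.640/0.9611 = 3.787 mg/L.
e^(−k_1 t) = e^(−0.0989×1.018) = 0.9042; e^(−k_a t) = e^(−1.06×1.018) = 0.3400.
D = 3.787 × (0.9042 − 0.3400) + 2.08 × 0.3400 = 2.137 + 0.7072 = 2.844 mg/L.
DO = C_s − D = 9.90 − 2.844 = 7.056 mg/L.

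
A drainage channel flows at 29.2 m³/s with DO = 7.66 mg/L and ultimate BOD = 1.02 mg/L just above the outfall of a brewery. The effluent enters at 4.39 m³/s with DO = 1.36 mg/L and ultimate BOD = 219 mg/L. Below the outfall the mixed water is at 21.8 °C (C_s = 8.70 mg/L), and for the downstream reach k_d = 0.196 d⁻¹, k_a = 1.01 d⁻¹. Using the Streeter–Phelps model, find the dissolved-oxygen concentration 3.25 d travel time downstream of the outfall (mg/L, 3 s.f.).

DO ≈ 5.14 mg/L

Mixed DO = (29.2×7.66 + 4.39×1.36)/(29.2+4.39) = 229.6/33.59 = 6.837 mg/L.
Mixed L₀ = (29.2×1.02 + 4.39×219)/(33.59) = 991.2/33.59 = 29.51 mg/L.
Initial deficit D₀ = C_s − DO₀ = 8.70 − 6.837 = 1.863 mg/L.
D(3.25) = [0.196×29.51/(1.01−0.196)](e^(−0.196×3.25) − e^(−1.01×3.25)) + 1.863 e^(−1.01×3.25)
= 7.105 × (0.5289 − 0.03753) + 1.863 × 0.03753 = 3.561 mg/L.
DO = 8.70 − 3.561 = 5.139 mg/L.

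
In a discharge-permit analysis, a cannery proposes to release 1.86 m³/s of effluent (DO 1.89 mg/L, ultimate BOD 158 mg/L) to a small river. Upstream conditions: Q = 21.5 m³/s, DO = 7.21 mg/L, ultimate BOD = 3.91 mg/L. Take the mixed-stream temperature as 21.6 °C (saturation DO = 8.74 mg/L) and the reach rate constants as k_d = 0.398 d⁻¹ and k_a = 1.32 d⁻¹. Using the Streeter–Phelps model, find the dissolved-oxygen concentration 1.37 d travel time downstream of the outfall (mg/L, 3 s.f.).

DO ≈ 5.52 mg/L

Mixed DO = (21.5×7.21 + 1.86×1.89)/(21.5+1.86) = 158.5/23.36 = 6.786 mg/L.
Mixed L₀ = (21.5×3.91 + 1.86×158)/(23.36) = 377.9/23.36 = 16.18 mg/L.
Initial deficit D₀ = C_s − DO₀ = 8.74 − 6.786 = 1.954 mg/L.
D(1.37) = [0.398×16.18/(1.32−0.398)](e^(−0.398×1.37) − e^(−1.32×1.37)) + 1.954 e^(−1.32×1.37)
= 6.984 × (0.5797 − 0.1639) + 1.954 × 0.1639 = 3.224 mg/L.
DO = 8.74 − 3.224 = 5.516 mg/L.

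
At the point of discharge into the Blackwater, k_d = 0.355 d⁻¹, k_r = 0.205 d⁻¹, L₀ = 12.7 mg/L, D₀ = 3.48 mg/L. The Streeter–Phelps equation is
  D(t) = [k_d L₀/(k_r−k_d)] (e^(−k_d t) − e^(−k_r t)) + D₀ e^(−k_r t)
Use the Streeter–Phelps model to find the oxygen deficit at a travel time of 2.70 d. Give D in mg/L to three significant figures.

D ≈ 7.76 mg/L

k_d L₀/(k_r−k_d) = 0.355×12.7/(0.205−0.355) = 4.508/-0.1500 = -30.06 mg/L.
e^(−k_d t) = e^(−0.355×2.700) = 0.3835; e^(−k_r t) = e^(−0.205×2.700) = 0.5749.
D = -30.06 × (0.3835 − 0.5749) + 3.48 × 0.5749 = 5.755 + 2.001 = 7.756 mg/L.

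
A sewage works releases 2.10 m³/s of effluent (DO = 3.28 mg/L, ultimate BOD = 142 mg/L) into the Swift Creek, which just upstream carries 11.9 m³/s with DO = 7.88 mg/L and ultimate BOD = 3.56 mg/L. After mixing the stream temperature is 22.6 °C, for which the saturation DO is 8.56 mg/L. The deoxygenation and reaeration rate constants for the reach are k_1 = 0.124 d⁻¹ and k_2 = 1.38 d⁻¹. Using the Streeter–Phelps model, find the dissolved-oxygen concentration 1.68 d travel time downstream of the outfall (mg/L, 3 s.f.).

DO ≈ 6.71 mg/L

Mixed DO = (11.9×7.88 + 2.10×3.28)/(11.9+2.10) = 100.7/14.00 = 7.190 mg/L.
Mixed L₀ = (11.9×3.56 + 2.10×142)/(14.00) = 340.6/14.00 = 24.33 mg/L.
Initial deficit D₀ = C_s − DO₀ = 8.56 − 7.190 = 1.370 mg/L.
D(1.68) = [0.124×24.33/(1.38−0.124)](e^(−0.124×1.68) − e^(−1.38×1.68)) + 1.370 e^(−1.38×1.68)
= 2.402 × (0.8119 − 0.09843) + 1.370 × 0.09843 = 1.848 mg/L.
DO = 8.56 − 1.848 = 6.712 mg/L.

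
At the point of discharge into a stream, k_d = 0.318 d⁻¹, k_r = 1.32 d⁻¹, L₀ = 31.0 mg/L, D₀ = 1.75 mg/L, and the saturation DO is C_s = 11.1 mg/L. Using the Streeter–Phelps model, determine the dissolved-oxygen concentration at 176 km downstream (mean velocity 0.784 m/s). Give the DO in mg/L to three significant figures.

Travel time t = x/v = 176 km / (0.784 m/s) = 176000 m / 0.784 m/s = 224500 s = 2.598 d.
k_d L₀/(k_r−k_d) = 0.318×31.0/(1.32−0.318) = 9.858/1.002 = 9.838 mg/L.
e^(−k_d t) = e^(−0.318×2.598) = 0.4377; e^(−k_r t) = e^(−1.32×2.598) = 0.03240.
D = 9.838 × (0.4377 − 0.03240) + 1.75 × 0.03240 = 3.987 + 0.05669 = 4.044 mg/L.
DO = C_s − D = 11.1 − 4.044 = 7.056 mg/L.

DO ≈ 7.06 mg/L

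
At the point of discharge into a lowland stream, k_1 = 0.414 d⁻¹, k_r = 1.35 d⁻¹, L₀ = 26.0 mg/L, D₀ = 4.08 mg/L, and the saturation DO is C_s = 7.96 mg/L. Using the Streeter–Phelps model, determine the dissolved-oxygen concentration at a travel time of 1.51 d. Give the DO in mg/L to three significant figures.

DO ≈ 2.77 mg/L

k_1 L₀/(k_r−k_1) = 0.414×26.0/(1.35−0.414) = 10.76/0.9360 = 11.50 mg/L.
e^(−k_1 t) = e^(−0.414×1.510) = 0.5352; e^(−k_r t) = e^(−1.35×1.510) = 0.1302.
D = 11.50 × (0.5352 − 0.1302) + 4.08 × 0.1302 = 4.657 + 0.5313 = 5.188 mg/L.
DO = C_s − D = 7.96 − 5.188 = 2.772 mg/L.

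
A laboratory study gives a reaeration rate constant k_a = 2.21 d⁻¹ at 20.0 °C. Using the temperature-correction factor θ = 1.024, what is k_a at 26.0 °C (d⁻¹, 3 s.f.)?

k_a ≈ 2.55 d⁻¹

k_a(T₂) = k_a(T₁) · θ^(T₂−T₁) = 2.21 × 1.024^(26.0−20.0)
= 2.21 × 1.024^6.00 = 2.21 × 1.153 = 2.548 d⁻¹.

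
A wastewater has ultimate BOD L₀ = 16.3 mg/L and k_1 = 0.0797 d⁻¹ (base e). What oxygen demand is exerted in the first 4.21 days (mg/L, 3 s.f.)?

y_t = L₀(1 − e^(−k_1 t)) = 16.3 × (1 − e^(−0.0797×4.21))
= 16.3 × (1 − 0.7150) = 16.3 × 0.2850 = 4.646 mg/L.

y ≈ 4.65 mg/L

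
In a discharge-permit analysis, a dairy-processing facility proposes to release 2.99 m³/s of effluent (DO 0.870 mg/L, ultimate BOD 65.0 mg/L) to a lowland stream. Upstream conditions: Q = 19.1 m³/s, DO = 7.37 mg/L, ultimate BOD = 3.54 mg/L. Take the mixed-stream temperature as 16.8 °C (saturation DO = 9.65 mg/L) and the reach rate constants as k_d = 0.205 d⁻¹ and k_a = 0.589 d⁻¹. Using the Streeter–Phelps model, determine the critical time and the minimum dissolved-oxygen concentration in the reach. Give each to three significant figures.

t_c ≈ 0.948 d; minimum DO ≈ 6.25 mg/L

Mixed DO = (19.1×7.37 + 2.99×0.870)/(19.1+2.99) = 143.4/22.09 = 6.490 mg/L.
Mixed L₀ = (19.1×3.54 + 2.99×65.0)/(22.09) = 262.0/22.09 = 11.86 mg/L.
Initial deficit D₀ = C_s − DO₀ = 9.65 − 6.490 = 3.160 mg/L.
t_c = (1/0.3840) ln[(0.589/0.205)(1 − 3.160×0.3840/(0.205×11.86))] = 2.604 × ln(1.439) = 0.9481 d.
D_c = (0.205/0.589) × 11.86 × e^(−0.205×0.9481) = 0.3480 × 11.86 × 0.8234 = 3.398 mg/L.
Minimum DO = 9.65 − 3.398 = 6.252 mg/L.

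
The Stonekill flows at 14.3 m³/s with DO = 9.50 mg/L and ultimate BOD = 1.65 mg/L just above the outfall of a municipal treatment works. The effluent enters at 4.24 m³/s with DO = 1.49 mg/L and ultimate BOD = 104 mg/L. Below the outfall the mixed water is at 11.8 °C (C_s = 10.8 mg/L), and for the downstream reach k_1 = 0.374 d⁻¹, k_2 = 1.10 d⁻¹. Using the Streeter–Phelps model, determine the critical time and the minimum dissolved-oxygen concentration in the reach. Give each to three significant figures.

Mixed DO = (14.3×9.50 + 4.24×1.49)/(14.3+4.24) = 142.2/18.54 = 7.668 mg/L.
Mixed L₀ = (14.3×1.65 + 4.24×104)/(18.54) = 464.6/18.54 = 25.06 mg/L.
Initial deficit D₀ = C_s − DO₀ = 10.8 − 7.668 = 3.132 mg/L.
t_c = (1/0.7260) ln[(1.10/0.374)(1 − 3.132×0.7260/(0.374×25.06))] = 1.377 × ln(2.228) = 1.103 d.
D_c = (0.374/1.10) × 25.06 × e^(−0.374×1.103) = 0.3400 × 25.06 × 0.6619 = 5.639 mg/L.
Minimum DO = 10.8 − 5.639 = 5.161 mg/L.

t_c ≈ 1.10 d; minimum DO ≈ 5.16 mg/L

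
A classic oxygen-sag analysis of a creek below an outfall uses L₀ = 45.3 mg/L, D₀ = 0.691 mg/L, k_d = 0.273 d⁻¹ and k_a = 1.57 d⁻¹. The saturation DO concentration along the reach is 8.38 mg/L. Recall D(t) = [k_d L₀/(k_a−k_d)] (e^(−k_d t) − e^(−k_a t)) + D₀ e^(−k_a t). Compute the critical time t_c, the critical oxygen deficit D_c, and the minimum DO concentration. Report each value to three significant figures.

t_c = [1/(k_a−k_d)] ln[(k_a/k_d)(1 − D₀(k_a−k_d)/(k_d L₀))]
= [1/(1.57−0.273)] ln[(1.57/0.273)(1 − 0.691×1.297/(0.273×45.3))]
= (1/1.297) ln[5.751 × 0.9275] = 0.7710 × ln(5.334) = 0.7710 × 1.674 = 1.291 d.
D_c = (k_d/k_a) L₀ e^(−k_d t_c) = (0.273/1.57) × 45.3 × e^(−0.273×1.291) = 0.1739 × 45.3 × 0.7030 = 5.538 mg/L.
Minimum DO = C_s − D_c = 8.38 − 5.538 = 2.842 mg/L.

t_c ≈ 1.29 d; D_c ≈ 5.54 mg/L; min DO ≈ 2.84 mg/L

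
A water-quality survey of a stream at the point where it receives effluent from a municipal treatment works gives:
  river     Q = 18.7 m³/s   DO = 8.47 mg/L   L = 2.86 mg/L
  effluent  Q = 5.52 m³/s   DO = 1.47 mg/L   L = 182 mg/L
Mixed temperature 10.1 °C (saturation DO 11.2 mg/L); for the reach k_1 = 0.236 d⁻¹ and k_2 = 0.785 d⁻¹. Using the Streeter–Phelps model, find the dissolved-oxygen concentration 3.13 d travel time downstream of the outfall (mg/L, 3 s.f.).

DO ≈ 3.47 mg/L

Mixed DO = (18.7×8.47 + 5.52×1.47)/(18.7+5.52) = 166.5/24.22 = 6.875 mg/L.
Mixed L₀ = (18.7×2.86 + 5.52×182)/(24.22) = 1058/24.22 = 43.69 mg/L.
Initial deficit D₀ = C_s − DO₀ = 11.2 − 6.875 = 4.325 mg/L.
D(3.13) = [0.236×43.69/(0.785−0.236)](e^(−0.236×3.13) − e^(−0.785×3.13)) + 4.325 e^(−0.785×3.13)
= 18.78 × (0.4777 − 0.08569) + 4.325 × 0.08569 = 7.734 mg/L.
DO = 11.2 − 7.734 = 3.466 mg/L.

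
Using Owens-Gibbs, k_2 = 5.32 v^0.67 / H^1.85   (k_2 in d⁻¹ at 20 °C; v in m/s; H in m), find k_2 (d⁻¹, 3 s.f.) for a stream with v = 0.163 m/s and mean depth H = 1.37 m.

k_2 ≈ 0.881 d⁻¹

k_2 = 5.32 × 0.163^0.67 / 1.37^1.85 = 5.32 × 0.2966 / 1.790 = 0.8813 d⁻¹.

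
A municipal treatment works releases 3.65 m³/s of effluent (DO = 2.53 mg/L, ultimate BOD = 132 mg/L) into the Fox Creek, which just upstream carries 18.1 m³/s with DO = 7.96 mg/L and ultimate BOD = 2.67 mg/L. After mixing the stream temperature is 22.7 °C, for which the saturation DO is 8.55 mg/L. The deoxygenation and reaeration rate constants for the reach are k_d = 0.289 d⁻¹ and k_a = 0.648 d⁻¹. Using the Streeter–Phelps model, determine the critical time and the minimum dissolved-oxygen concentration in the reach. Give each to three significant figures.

t_c ≈ 2.03 d; minimum DO ≈ 2.50 mg/L

Mixed DO = (18.1×7.96 + 3.65×2.53)/(18.1+3.65) = 153.3/21.75 = 7.049 mg/L.
Mixed L₀ = (18.1×2.67 + 3.65×132)/(21.75) = 530.1/21.75 = 24.37 mg/L.
Initial deficit D₀ = C_s − DO₀ = 8.55 − 7.049 = 1.501 mg/L.
t_c = (1/0.3590) ln[(0.648/0.289)(1 − 1.501×0.3590/(0.289×24.37))] = 2.786 × ln(2.071) = 2.027 d.
D_c = (0.289/0.648) × 24.37 × e^(−0.289×2.027) = 0.4460 × 24.37 × 0.5566 = 6.050 mg/L.
Minimum DO = 8.55 − 6.050 = 2.500 mg/L.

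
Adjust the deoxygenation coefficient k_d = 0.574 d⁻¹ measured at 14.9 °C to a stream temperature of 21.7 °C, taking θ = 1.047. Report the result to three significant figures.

k_d(T₂) = k_d(T₁) · θ^(T₂−T₁) = 0.574 × 1.047^(21.7−14.9)
= 0.574 × 1.047^6.80 = 0.574 × 1.367 = 0.7844 d⁻¹.

k_d ≈ 0.784 d⁻¹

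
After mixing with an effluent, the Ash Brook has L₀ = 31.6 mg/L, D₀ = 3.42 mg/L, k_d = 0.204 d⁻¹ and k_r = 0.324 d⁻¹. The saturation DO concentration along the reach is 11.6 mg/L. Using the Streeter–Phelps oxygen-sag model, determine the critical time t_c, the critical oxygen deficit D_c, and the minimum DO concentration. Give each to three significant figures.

t_c ≈ 3.31 d; D_c ≈ 10.1 mg/L; min DO ≈ 1.47 mg/L

At the critical point dD/dt = 0, so k_d L₀ e^(−k_d t) = k_r D. Substituting D(t) from the Streeter–Phelps equation and solving for t gives
t_c = ln[(k_r/k_d)(1 − D₀(k_r−k_d)/(k_d L₀))] / (k_r−k_d).
Here k_r−k_d = 0.1200 d⁻¹ and 1 − D₀(k_r−k_d)/(k_d L₀) = 1 − 3.42×0.1200/(0.204×31.6) = 0.9363, so
t_c = ln(1.588 × 0.9363) / 0.1200 = 0.3968 / 0.1200 = 3.307 d.
D_c = (k_d/k_r) L₀ e^(−k_d t_c) = (0.204/0.324) × 31.6 × e^(−0.204×3.307) = 0.6296 × 31.6 × 0.5093 = 10.13 mg/L.
Minimum DO = C_s − D_c = 11.6 − 10.13 = 1.466 mg/L.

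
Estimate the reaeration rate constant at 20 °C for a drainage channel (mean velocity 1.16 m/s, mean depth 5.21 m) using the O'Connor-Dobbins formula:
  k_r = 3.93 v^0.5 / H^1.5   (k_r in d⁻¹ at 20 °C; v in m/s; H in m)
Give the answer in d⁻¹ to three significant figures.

k_r ≈ 0.356 d⁻¹

k_r = 3.93 × 1.16^0.5 / 5.21^1.5 = 3.93 × 1.077 / 11.89 = 0.3559 d⁻¹.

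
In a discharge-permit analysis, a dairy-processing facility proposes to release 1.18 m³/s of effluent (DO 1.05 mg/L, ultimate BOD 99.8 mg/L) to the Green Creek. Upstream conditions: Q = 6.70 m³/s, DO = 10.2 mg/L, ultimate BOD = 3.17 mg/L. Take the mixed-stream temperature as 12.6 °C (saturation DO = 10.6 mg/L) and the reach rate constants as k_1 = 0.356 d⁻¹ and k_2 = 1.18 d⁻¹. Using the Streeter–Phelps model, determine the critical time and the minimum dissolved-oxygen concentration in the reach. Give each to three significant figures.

t_c ≈ 1.13 d; minimum DO ≈ 7.05 mg/L

Mixed DO = (6.70×10.2 + 1.18×1.05)/(6.70+1.18) = 69.58/7.880 = 8.830 mg/L.
Mixed L₀ = (6.70×3.17 + 1.18×99.8)/(7.880) = 139.0/7.880 = 17.64 mg/L.
Initial deficit D₀ = C_s − DO₀ = 10.6 − 8.830 = 1.770 mg/L.
t_c = (1/0.8240) ln[(1.18/0.356)(1 − 1.770×0.8240/(0.356×17.64))] = 1.214 × ln(2.545) = 1.134 d.
D_c = (0.356/1.18) × 17.64 × e^(−0.356×1.134) = 0.3017 × 17.64 × 0.6680 = 3.555 mg/L.
Minimum DO = 10.6 − 3.555 = 7.045 mg/L.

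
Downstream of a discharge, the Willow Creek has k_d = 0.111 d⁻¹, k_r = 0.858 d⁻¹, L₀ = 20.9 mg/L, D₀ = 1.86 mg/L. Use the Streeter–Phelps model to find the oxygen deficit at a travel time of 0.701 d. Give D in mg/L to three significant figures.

k_d L₀/(k_r−k_d) = 0.111×20.9/(0.858−0.111) = 2.320/0.7470 = 3.106 mg/L.
e^(−k_d t) = e^(−0.111×0.7010) = 0.9251; e^(−k_r t) = e^(−0.858×0.7010) = 0.5480.
D = 3.106 × (0.9251 − 0.5480) + 1.86 × 0.5480 = 1.171 + 1.019 = 2.191 mg/L.

D ≈ 2.19 mg/L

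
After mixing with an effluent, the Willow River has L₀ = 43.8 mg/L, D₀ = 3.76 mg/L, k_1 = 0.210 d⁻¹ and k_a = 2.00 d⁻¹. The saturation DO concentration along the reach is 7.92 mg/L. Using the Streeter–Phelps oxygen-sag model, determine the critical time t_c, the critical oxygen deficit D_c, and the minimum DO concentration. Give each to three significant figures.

t_c = [1/(k_a−k_1)] ln[(k_a/k_1)(1 − D₀(k_a−k_1)/(k_1 L₀))]
= [1/(2.00−0.210)] ln[(2.00/0.210)(1 − 3.76×1.790/(0.210×43.8))]
= (1/1.790) ln[9.524 × 0.2683] = 0.5587 × ln(2.555) = 0.5587 × 0.9381 = 0.5241 d.
L(t_c) = L₀ e^(−k_1 t_c) = 43.8 × 0.8958 = 39.24 mg/L, and at the critical point k_a D_c = k_1 L, so D_c = (0.210/2.00) × 39.24 = 4.120 mg/L.
Minimum DO = C_s − D_c = 7.92 − 4.120 = 3.800 mg/L.

t_c ≈ 0.524 d; D_c ≈ 4.12 mg/L; min DO ≈ 3.80 mg/L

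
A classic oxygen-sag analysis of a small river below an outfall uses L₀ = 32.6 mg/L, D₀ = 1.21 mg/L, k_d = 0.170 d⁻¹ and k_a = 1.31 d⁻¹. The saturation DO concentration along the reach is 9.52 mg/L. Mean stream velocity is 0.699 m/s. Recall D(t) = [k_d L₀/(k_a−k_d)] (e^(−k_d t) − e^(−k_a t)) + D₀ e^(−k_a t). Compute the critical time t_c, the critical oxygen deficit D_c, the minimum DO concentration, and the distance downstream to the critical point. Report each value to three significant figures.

With k_a/k_d = 7.706 and 1 − D₀(k_a−k_d)/(k_d L₀) = 0.7511,
t_c = ln(7.706 × 0.7511) / (1.31 − 0.170) = ln(5.788) / 1.140 = 1.756/1.140 = 1.540 d.
L(t_c) = L₀ e^(−k_d t_c) = 32.6 × 0.7696 = 25.09 mg/L, and at the critical point k_a D_c = k_d L, so D_c = (0.170/1.31) × 25.09 = 3.256 mg/L.
Minimum DO = C_s − D_c = 9.52 − 3.256 = 6.264 mg/L.
x_c = v t_c = 0.699 m/s × 1.540 d × 86400 s/d = 93020 m ≈ 93.0 km.

t_c ≈ 1.54 d; D_c ≈ 3.26 mg/L; min DO ≈ 6.26 mg/L; x_c ≈ 93.0 km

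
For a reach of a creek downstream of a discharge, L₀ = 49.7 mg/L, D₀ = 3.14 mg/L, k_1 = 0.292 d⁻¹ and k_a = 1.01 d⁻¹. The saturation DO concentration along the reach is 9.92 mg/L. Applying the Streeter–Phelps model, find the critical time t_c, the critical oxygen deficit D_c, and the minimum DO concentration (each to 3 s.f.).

t_c ≈ 1.49 d; D_c ≈ 9.29 mg/L; min DO ≈ 0.629 mg/L

At the critical point dD/dt = 0, so k_1 L₀ e^(−k_1 t) = k_a D. Substituting D(t) from the Streeter–Phelps equation and solving for t gives
t_c = ln[(k_a/k_1)(1 − D₀(k_a−k_1)/(k_1 L₀))] / (k_a−k_1).
Here k_a−k_1 = 0.7180 d⁻¹ and 1 − D₀(k_a−k_1)/(k_1 L₀) = 1 − 3.14×0.7180/(0.292×49.7) = 0.8446, so
t_c = ln(3.459 × 0.8446) / 0.7180 = 1.072 / 0.7180 = 1.493 d.
D_c = (k_1/k_a) L₀ e^(−k_1 t_c) = (0.292/1.01) × 49.7 × e^(−0.292×1.493) = 0.2891 × 49.7 × 0.6466 = 9.291 mg/L.
Minimum DO = C_s − D_c = 9.92 − 9.291 = 0.6291 mg/L.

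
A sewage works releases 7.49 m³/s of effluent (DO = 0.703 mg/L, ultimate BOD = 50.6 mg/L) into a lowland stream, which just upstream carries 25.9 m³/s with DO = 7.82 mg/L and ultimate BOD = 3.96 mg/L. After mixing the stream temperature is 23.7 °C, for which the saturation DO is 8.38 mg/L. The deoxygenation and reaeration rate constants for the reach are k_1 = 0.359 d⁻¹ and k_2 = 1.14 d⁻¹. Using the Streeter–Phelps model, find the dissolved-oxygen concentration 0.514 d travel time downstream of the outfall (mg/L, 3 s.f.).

Mixed DO = (25.9×7.82 + 7.49×0.703)/(25.9+7.49) = 207.8/33.39 = 6.224 mg/L.
Mixed L₀ = (25.9×3.96 + 7.49×50.6)/(33.39) = 481.6/33.39 = 14.42 mg/L.
Initial deficit D₀ = C_s − DO₀ = 8.38 − 6.224 = 2.156 mg/L.
D(0.514) = [0.359×14.42/(1.14−0.359)](e^(−0.359×0.514) − e^(−1.14×0.514)) + 2.156 e^(−1.14×0.514)
= 6.629 × (0.8315 − 0.5566) + 2.156 × 0.5566 = 3.023 mg/L.
DO = 8.38 − 3.023 = 5.357 mg/L.

DO ≈ 5.36 mg/L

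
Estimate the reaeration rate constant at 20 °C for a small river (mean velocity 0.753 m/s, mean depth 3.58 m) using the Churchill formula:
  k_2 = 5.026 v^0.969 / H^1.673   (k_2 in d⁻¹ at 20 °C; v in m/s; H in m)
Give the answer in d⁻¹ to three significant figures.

k_2 = 5.026 × 0.753^0.969 / 3.58^1.673 = 5.026 × 0.7597 / 8.446 = 0.4521 d⁻¹.

k_2 ≈ 0.452 d⁻¹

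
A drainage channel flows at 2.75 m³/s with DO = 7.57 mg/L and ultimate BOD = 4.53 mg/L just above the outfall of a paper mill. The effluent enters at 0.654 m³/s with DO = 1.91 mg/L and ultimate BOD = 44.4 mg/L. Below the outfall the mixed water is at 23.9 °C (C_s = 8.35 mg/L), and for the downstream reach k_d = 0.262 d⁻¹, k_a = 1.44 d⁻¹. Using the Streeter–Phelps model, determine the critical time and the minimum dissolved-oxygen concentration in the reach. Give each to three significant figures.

t_c ≈ 0.456 d; minimum DO ≈ 6.38 mg/L

Mixed DO = (2.75×7.57 + 0.654×1.91)/(2.75+0.654) = 22.07/3.404 = 6.483 mg/L.
Mixed L₀ = (2.75×4.53 + 0.654×44.4)/(3.404) = 41.50/3.404 = 12.19 mg/L.
Initial deficit D₀ = C_s − DO₀ = 8.35 − 6.483 = 1.867 mg/L.
t_c = (1/1.178) ln[(1.44/0.262)(1 − 1.867×1.178/(0.262×12.19))] = 0.8489 × ln(1.711) = 0.4557 d.
D_c = (0.262/1.44) × 12.19 × e^(−0.262×0.4557) = 0.1819 × 12.19 × 0.8875 = 1.968 mg/L.
Minimum DO = 8.35 − 1.968 = 6.382 mg/L.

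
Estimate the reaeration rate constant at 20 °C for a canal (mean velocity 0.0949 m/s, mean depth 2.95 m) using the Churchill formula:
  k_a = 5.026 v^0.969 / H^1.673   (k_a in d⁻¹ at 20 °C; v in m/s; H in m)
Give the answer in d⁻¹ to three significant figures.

k_a = 5.026 × 0.0949^0.969 / 2.95^1.673 = 5.026 × 0.1021 / 6.110 = 0.08398 d⁻¹.

k_a ≈ 0.0840 d⁻¹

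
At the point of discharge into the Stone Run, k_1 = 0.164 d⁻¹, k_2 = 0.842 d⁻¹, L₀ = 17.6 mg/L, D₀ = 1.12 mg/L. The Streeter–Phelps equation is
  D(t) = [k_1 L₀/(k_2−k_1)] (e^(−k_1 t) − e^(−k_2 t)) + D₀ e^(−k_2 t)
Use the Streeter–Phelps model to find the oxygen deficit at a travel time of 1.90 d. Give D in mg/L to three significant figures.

k_1 L₀/(k_2−k_1) = 0.164×17.6/(0.842−0.164) = 2.886/0.6780 = 4.257 mg/L.
e^(−k_1 t) = e^(−0.164×1.900) = 0.7323; e^(−k_2 t) = e^(−0.842×1.900) = 0.2019.
D = 4.257 × (0.7323 − 0.2019) + 1.12 × 0.2019 = 2.258 + 0.2262 = 2.484 mg/L.

D ≈ 2.48 mg/L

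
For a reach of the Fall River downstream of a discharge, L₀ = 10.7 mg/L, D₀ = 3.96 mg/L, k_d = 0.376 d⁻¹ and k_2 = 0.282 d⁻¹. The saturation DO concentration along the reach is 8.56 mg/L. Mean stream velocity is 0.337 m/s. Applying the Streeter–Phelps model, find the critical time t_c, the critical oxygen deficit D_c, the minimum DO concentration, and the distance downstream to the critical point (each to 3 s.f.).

With k_2/k_d = 0.7500 and 1 − D₀(k_2−k_d)/(k_d L₀) = 1.093,
t_c = ln(0.7500 × 1.093) / (0.282 − 0.376) = ln(0.8194) / -0.09400 = -0.1992/-0.09400 = 2.119 d.
L(t_c) = L₀ e^(−k_d t_c) = 10.7 × 0.4508 = 4.823 mg/L, and at the critical point k_2 D_c = k_d L, so D_c = (0.376/0.282) × 4.823 = 6.431 mg/L.
Minimum DO = C_s − D_c = 8.56 − 6.431 = 2.129 mg/L.
x_c = v t_c = 0.337 m/s × 2.119 d × 86400 s/d = 61700 m ≈ 61.7 km.

t_c ≈ 2.12 d; D_c ≈ 6.43 mg/L; min DO ≈ 2.13 mg/L; x_c ≈ 61.7 km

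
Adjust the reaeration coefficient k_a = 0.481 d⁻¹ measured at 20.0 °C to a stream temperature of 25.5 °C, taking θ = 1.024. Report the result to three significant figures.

k_a(T₂) = k_a(T₁) · θ^(T₂−T₁) = 0.481 × 1.024^(25.5−20.0)
= 0.481 × 1.024^5.50 = 0.481 × 1.139 = 0.5480 d⁻¹.

k_a ≈ 0.548 d⁻¹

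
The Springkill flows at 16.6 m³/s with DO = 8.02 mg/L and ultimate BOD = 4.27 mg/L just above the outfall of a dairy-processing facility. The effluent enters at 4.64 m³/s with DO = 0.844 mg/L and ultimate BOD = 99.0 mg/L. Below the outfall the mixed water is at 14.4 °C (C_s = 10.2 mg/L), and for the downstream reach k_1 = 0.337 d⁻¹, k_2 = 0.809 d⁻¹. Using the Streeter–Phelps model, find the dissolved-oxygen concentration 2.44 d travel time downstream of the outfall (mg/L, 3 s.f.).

Mixed DO = (16.6×8.02 + 4.64×0.844)/(16.6+4.64) = 137.0/21.24 = 6.452 mg/L.
Mixed L₀ = (16.6×4.27 + 4.64×99.0)/(21.24) = 530.2/21.24 = 24.96 mg/L.
Initial deficit D₀ = C_s − DO₀ = 10.2 − 6.452 = 3.748 mg/L.
D(2.44) = [0.337×24.96/(0.809−0.337)](e^(−0.337×2.44) − e^(−0.809×2.44)) + 3.748 e^(−0.809×2.44)
= 17.82 × (0.4394 − 0.1389) + 3.748 × 0.1389 = 5.877 mg/L.
DO = 10.2 − 5.877 = 4.323 mg/L.

DO ≈ 4.32 mg/L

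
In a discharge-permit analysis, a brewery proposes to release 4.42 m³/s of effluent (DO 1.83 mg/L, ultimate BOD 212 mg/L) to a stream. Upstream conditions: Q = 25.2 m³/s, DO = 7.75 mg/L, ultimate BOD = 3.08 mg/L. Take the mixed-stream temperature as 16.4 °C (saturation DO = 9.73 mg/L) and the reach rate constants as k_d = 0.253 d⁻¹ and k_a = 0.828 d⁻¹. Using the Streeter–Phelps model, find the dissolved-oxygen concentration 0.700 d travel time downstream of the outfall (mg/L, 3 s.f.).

Mixed DO = (25.2×7.75 + 4.42×1.83)/(25.2+4.42) = 203.4/29.62 = 6.867 mg/L.
Mixed L₀ = (25.2×3.08 + 4.42×212)/(29.62) = 1015/29.62 = 34.26 mg/L.
Initial deficit D₀ = C_s − DO₀ = 9.73 − 6.867 = 2.863 mg/L.
D(0.700) = [0.253×34.26/(0.828−0.253)](e^(−0.253×0.700) − e^(−0.828×0.700)) + 2.863 e^(−0.828×0.700)
= 15.07 × (0.8377 − 0.5601) + 2.863 × 0.5601 = 5.788 mg/L.
DO = 9.73 − 5.788 = 3.942 mg/L.

DO ≈ 3.94 mg/L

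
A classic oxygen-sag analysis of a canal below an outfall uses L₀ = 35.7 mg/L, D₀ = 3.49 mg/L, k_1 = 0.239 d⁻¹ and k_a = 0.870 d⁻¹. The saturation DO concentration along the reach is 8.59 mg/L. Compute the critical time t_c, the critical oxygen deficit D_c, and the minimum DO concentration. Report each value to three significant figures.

t_c = [1/(k_a−k_1)] ln[(k_a/k_1)(1 − D₀(k_a−k_1)/(k_1 L₀))]
= [1/(0.870−0.239)] ln[(0.870/0.239)(1 − 3.49×0.6310/(0.239×35.7))]
= (1/0.6310) ln[3.640 × 0.7419] = 1.585 × ln(2.701) = 1.585 × 0.9935 = 1.574 d.
D_c = (k_1/k_a) L₀ e^(−k_1 t_c) = (0.239/0.870) × 35.7 × e^(−0.239×1.574) = 0.2747 × 35.7 × 0.6864 = 6.732 mg/L.
Minimum DO = C_s − D_c = 8.59 − 6.732 = 1.858 mg/L.

t_c ≈ 1.57 d; D_c ≈ 6.73 mg/L; min DO ≈ 1.86 mg/L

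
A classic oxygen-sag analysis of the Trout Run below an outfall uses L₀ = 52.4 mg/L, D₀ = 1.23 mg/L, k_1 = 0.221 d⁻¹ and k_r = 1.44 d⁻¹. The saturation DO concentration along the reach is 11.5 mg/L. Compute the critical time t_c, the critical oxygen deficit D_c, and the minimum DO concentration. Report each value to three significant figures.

t_c ≈ 1.42 d; D_c ≈ 5.87 mg/L; min DO ≈ 5.63 mg/L

t_c = [1/(k_r−k_1)] ln[(k_r/k_1)(1 − D₀(k_r−k_1)/(k_1 L₀))]
= [1/(1.44−0.221)] ln[(1.44/0.221)(1 − 1.23×1.219/(0.221×52.4))]
= (1/1.219) ln[6.516 × 0.8705] = 0.8203 × ln(5.672) = 0.8203 × 1.736 = 1.424 d.
D_c = (k_1/k_r) L₀ e^(−k_1 t_c) = (0.221/1.44) × 52.4 × e^(−0.221×1.424) = 0.1535 × 52.4 × 0.7300 = 5.871 mg/L.
Minimum DO = C_s − D_c = 11.5 − 5.871 = 5.629 mg/L.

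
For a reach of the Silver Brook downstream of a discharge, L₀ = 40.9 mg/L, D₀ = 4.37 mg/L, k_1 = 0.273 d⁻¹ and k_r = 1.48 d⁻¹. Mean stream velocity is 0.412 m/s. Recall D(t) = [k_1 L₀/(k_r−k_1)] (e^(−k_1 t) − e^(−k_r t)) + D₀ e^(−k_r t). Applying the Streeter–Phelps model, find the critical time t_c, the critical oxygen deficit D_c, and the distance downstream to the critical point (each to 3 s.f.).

t_c ≈ 0.871 d; D_c ≈ 5.95 mg/L; x_c ≈ 31.0 km

t_c = [1/(k_r−k_1)] ln[(k_r/k_1)(1 − D₀(k_r−k_1)/(k_1 L₀))]
= [1/(1.48−0.273)] ln[(1.48/0.273)(1 − 4.37×1.207/(0.273×40.9))]
= (1/1.207) ln[5.421 × 0.5276] = 0.8285 × ln(2.860) = 0.8285 × 1.051 = 0.8707 d.
L(t_c) = L₀ e^(−k_1 t_c) = 40.9 × 0.7884 = 32.25 mg/L, and at the critical point k_r D_c = k_1 L, so D_c = (0.273/1.48) × 32.25 = 5.948 mg/L.
x_c = v t_c = 0.412 m/s × 0.8707 d × 86400 s/d = 30990 m ≈ 31.0 km.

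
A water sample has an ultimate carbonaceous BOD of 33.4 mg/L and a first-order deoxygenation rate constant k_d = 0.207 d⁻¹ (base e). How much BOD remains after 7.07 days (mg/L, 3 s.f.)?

L_t = L₀ e^(−k_d t) = 33.4 × e^(−0.207×7.07) = 33.4 × 0.2314 = 7.730 mg/L.

L ≈ 7.73 mg/L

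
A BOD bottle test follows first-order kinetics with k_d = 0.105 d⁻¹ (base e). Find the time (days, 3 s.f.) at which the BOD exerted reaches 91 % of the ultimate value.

y/L₀ = 1 − e^(−k_d t) = 0.91 ⇒ e^(−k_d t) = 0.0900
t = −ln(0.0900) / 0.105 = 2.408 / 0.105 = 22.93 d.

t ≈ 22.9 d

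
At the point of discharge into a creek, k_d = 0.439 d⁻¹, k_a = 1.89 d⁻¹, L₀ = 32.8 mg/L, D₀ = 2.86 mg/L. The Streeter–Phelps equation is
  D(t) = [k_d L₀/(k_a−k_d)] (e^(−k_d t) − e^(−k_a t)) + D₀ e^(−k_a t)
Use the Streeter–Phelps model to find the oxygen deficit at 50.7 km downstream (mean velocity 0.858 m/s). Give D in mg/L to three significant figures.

Travel time t = x/v = 50.7 km / (0.858 m/s) = 50700 m / 0.858 m/s = 59090 s = 0.6839 d.
k_d L₀/(k_a−k_d) = 0.439×32.8/(1.89−0.439) = 14.40/1.451 = 9.924 mg/L.
e^(−k_d t) = e^(−0.439×0.6839) = 0.7406; e^(−k_a t) = e^(−1.89×0.6839) = 0.2746.
D = 9.924 × (0.7406 − 0.2746) + 2.86 × 0.2746 = 4.625 + 0.7852 = 5.410 mg/L.

D ≈ 5.41 mg/L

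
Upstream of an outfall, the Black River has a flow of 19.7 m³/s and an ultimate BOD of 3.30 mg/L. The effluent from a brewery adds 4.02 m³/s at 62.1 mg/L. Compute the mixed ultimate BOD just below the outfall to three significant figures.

Flow-weighted mixing: C = (Q_r C_r + Q_w C_w)/(Q_r + Q_w)
= (19.7×3.30 + 4.02×62.1)/(19.7 + 4.02) = 314.7/23.72 = 13.27 mg/L.

13.3 mg/L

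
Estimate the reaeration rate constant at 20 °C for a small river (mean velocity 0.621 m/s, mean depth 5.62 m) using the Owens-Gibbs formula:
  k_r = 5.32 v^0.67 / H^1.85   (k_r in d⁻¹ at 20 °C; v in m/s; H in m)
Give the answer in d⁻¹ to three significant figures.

k_r = 5.32 × 0.621^0.67 / 5.62^1.85 = 5.32 × 0.7267 / 24.38 = 0.1586 d⁻¹.

k_r ≈ 0.159 d⁻¹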